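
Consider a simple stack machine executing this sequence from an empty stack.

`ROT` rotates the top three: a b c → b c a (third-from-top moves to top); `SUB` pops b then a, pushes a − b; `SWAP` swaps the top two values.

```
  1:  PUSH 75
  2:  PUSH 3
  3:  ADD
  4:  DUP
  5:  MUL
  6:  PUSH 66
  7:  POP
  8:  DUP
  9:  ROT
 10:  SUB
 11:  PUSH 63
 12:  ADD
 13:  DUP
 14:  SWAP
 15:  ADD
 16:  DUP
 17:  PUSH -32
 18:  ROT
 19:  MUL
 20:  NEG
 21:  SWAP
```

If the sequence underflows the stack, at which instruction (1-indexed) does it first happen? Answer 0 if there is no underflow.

PUSH 75 : [75]
PUSH 3  : [75, 3]
ADD     : [78]
DUP     : [78, 78]
MUL     : [6084]
PUSH 66 : [6084, 66]
POP     : [6084]
DUP     : [6084, 6084]
ROT  — needs 3 operands, stack has 2 → underflow

9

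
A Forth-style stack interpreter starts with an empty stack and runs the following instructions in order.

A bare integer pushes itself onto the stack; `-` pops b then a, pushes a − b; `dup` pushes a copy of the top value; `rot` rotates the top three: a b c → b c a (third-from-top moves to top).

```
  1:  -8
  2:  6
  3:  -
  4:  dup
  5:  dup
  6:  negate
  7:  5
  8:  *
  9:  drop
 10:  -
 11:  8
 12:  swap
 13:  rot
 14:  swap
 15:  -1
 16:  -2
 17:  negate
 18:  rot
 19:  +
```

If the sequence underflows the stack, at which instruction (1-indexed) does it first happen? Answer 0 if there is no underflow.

13

-8     -> [-8]
6      -> [-8, 6]
-      -> [-14]
dup    -> [-14, -14]
dup    -> [-14, -14, -14]
negate -> [-14, -14, 14]
5      -> [-14, -14, 14, 5]
*      -> [-14, -14, 70]
drop   -> [-14, -14]
-      -> [0]
8      -> [0, 8]
swap   -> [8, 0]
rot  — needs 3 operands, stack has 2 → underflow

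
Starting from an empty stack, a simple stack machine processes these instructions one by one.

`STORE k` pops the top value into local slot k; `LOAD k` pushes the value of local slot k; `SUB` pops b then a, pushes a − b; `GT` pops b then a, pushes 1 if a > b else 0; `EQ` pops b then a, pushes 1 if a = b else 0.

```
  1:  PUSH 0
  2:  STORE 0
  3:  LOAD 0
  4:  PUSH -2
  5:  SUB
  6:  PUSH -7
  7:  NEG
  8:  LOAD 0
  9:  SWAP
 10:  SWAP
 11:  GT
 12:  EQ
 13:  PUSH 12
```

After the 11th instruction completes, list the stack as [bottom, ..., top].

PUSH 0  → 0
STORE 0 → (empty)
LOAD 0  → 0
PUSH -2 → 0 -2
SUB     → 2
PUSH -7 → 2 -7
NEG     → 2 7
LOAD 0  → 2 7 0
SWAP    → 2 0 7
SWAP    → 2 7 0
GT      → 2 1

[2, 1]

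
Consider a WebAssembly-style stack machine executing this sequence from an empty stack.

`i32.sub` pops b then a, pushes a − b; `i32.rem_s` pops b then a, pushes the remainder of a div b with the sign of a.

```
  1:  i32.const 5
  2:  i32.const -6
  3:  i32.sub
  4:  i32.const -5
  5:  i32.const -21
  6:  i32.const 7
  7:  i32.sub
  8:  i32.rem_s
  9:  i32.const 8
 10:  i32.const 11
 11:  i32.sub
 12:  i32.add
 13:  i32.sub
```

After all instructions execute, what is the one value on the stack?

19

i32.const 5    [5]
i32.const -6   [5, -6]
i32.sub        [11]
i32.const -5   [11, -5]
i32.const -21  [11, -5, -21]
i32.const 7    [11, -5, -21, 7]
i32.sub        [11, -5, -28]
i32.rem_s      [11, -5]
i32.const 8    [11, -5, 8]
i32.const 11   [11, -5, 8, 11]
i32.sub        [11, -5, -3]
i32.add        [11, -8]
i32.sub        [19]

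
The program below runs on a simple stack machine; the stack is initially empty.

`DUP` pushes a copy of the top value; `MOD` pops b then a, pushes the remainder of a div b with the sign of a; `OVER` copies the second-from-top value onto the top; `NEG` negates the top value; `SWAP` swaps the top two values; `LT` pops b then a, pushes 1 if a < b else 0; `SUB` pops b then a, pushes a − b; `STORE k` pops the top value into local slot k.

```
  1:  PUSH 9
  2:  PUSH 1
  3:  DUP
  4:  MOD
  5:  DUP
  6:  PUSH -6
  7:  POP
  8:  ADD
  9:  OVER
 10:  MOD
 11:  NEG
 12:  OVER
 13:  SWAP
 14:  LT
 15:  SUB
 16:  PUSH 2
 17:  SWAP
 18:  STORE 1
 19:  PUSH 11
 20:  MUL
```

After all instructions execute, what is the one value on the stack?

PUSH 9   [9]
PUSH 1   [9, 1]
DUP      [9, 1, 1]
MOD      [9, 0]
DUP      [9, 0, 0]
PUSH -6  [9, 0, 0, -6]
POP      [9, 0, 0]
ADD      [9, 0]
OVER     [9, 0, 9]
MOD      [9, 0]
NEG      [9, 0]
OVER     [9, 0, 9]
SWAP     [9, 9, 0]
LT       [9, 0]
SUB      [9]
PUSH 2   [9, 2]
SWAP     [2, 9]
STORE 1  [2]
PUSH 11  [2, 11]
MUL      [22]

22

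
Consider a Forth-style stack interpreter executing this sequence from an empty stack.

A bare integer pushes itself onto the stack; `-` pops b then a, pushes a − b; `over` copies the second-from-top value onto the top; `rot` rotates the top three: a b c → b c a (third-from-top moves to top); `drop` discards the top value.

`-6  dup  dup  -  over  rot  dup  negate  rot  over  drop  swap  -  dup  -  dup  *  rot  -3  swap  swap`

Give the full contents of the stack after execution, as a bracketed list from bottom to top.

[-6, 0, 0, -3]

-6     -> [-6]
dup    -> [-6, -6]
dup    -> [-6, -6, -6]
-      -> [-6, 0]
over   -> [-6, 0, -6]
rot    -> [0, -6, -6]
dup    -> [0, -6, -6, -6]
negate -> [0, -6, -6, 6]
rot    -> [0, -6, 6, -6]
over   -> [0, -6, 6, -6, 6]
drop   -> [0, -6, 6, -6]
swap   -> [0, -6, -6, 6]
-      -> [0, -6, -12]
dup    -> [0, -6, -12, -12]
-      -> [0, -6, 0]
dup    -> [0, -6, 0, 0]
*      -> [0, -6, 0]
rot    -> [-6, 0, 0]
-3     -> [-6, 0, 0, -3]
swap   -> [-6, 0, -3, 0]
swap   -> [-6, 0, 0, -3]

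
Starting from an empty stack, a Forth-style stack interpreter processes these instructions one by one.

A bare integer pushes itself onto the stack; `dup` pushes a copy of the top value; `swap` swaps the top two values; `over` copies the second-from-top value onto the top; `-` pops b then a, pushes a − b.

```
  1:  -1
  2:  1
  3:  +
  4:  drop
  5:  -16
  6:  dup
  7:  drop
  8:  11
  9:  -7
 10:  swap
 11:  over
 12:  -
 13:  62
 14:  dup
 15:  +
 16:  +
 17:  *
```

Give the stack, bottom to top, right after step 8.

-1   -> [-1]
1    -> [-1, 1]
+    -> [0]
drop -> []
-16  -> [-16]
dup  -> [-16, -16]
drop -> [-16]
11   -> [-16, 11]

[-16, 11]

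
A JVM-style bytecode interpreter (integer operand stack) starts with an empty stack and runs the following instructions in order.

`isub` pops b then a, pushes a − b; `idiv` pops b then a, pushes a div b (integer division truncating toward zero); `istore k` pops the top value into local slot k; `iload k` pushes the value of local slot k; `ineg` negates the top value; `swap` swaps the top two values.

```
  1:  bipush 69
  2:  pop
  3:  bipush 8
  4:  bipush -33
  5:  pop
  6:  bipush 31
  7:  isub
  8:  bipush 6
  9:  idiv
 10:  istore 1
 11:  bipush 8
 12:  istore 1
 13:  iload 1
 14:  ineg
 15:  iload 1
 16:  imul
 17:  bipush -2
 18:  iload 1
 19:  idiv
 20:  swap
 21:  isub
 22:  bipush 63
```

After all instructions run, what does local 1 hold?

8

bipush 69   [69]
pop         []
bipush 8    [8]
bipush -33  [8, -33]
pop         [8]
bipush 31   [8, 31]
isub        [-23]
bipush 6    [-23, 6]
idiv        [-3]
istore 1    []
bipush 8    [8]
istore 1    []
iload 1     [8]
ineg        [-8]
iload 1     [-8, 8]
imul        [-64]
bipush -2   [-64, -2]
iload 1     [-64, -2, 8]
idiv        [-64, 0]
swap        [0, -64]
isub        [64]
bipush 63   [64, 63]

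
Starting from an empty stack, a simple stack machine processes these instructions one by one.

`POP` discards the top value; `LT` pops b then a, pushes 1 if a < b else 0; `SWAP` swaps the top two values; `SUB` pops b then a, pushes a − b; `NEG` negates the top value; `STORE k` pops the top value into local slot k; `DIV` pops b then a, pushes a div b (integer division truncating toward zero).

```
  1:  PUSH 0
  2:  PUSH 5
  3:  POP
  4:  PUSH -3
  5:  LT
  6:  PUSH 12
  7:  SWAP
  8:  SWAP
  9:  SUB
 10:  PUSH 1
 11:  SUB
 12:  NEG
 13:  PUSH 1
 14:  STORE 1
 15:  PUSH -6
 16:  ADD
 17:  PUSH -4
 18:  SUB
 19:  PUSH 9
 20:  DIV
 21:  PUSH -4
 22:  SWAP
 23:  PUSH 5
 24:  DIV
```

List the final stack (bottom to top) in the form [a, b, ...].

PUSH 0  → 0
PUSH 5  → 0 5
POP     → 0
PUSH -3 → 0 -3
LT      → 0
PUSH 12 → 0 12
SWAP    → 12 0
SWAP    → 0 12
SUB     → -12
PUSH 1  → -12 1
SUB     → -13
NEG     → 13
PUSH 1  → 13 1
STORE 1 → 13
PUSH -6 → 13 -6
ADD     → 7
PUSH -4 → 7 -4
SUB     → 11
PUSH 9  → 11 9
DIV     → 1
PUSH -4 → 1 -4
SWAP    → -4 1
PUSH 5  → -4 1 5
DIV     → -4 0

[-4, 0]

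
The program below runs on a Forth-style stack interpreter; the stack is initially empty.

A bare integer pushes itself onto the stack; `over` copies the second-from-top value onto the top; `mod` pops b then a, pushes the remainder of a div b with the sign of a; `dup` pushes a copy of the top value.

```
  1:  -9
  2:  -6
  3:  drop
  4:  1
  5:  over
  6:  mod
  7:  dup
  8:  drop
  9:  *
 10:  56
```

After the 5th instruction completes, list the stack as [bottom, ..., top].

[-9, 1, -9]

-9   -> [-9]
-6   -> [-9, -6]
drop -> [-9]
1    -> [-9, 1]
over -> [-9, 1, -9]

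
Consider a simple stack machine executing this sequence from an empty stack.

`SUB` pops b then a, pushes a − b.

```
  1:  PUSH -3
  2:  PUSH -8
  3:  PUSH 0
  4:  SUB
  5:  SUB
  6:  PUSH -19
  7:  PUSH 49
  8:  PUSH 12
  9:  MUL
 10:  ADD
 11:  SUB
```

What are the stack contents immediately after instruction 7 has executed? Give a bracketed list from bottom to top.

PUSH -3  -> -3
PUSH -8  -> -3 -8
PUSH 0   -> -3 -8 0
SUB      -> -3 -8
SUB      -> 5
PUSH -19 -> 5 -19
PUSH 49  -> 5 -19 49

[5, -19, 49]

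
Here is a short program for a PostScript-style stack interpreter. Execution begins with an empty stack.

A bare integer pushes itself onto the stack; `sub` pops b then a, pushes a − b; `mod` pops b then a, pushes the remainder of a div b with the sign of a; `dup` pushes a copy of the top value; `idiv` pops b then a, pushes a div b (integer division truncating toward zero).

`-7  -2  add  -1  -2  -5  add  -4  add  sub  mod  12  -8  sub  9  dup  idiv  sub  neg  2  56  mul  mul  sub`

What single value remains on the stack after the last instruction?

-7   → [-7]
-2   → [-7, -2]
add  → [-9]
-1   → [-9, -1]
-2   → [-9, -1, -2]
-5   → [-9, -1, -2, -5]
add  → [-9, -1, -7]
-4   → [-9, -1, -7, -4]
add  → [-9, -1, -11]
sub  → [-9, 10]
mod  → [-9]
12   → [-9, 12]
-8   → [-9, 12, -8]
sub  → [-9, 20]
9    → [-9, 20, 9]
dup  → [-9, 20, 9, 9]
idiv → [-9, 20, 1]
sub  → [-9, 19]
neg  → [-9, -19]
2    → [-9, -19, 2]
56   → [-9, -19, 2, 56]
mul  → [-9, -19, 112]
mul  → [-9, -2128]
sub  → [2119]

2119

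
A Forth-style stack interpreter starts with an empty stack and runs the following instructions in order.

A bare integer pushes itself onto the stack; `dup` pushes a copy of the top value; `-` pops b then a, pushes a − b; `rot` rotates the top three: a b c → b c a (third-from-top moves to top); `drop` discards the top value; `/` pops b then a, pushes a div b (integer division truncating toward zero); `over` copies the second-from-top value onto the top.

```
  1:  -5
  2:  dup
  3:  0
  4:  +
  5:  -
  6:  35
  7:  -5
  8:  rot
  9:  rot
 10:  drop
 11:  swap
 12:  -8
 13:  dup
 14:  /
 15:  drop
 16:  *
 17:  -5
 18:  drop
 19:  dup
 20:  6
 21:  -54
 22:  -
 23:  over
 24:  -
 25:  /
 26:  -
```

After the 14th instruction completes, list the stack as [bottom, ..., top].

-5    -5
dup   -5 -5
0     -5 -5 0
+     -5 -5
-     0
35    0 35
-5    0 35 -5
rot   35 -5 0
rot   -5 0 35
drop  -5 0
swap  0 -5
-8    0 -5 -8
dup   0 -5 -8 -8
/     0 -5 1

[0, -5, 1]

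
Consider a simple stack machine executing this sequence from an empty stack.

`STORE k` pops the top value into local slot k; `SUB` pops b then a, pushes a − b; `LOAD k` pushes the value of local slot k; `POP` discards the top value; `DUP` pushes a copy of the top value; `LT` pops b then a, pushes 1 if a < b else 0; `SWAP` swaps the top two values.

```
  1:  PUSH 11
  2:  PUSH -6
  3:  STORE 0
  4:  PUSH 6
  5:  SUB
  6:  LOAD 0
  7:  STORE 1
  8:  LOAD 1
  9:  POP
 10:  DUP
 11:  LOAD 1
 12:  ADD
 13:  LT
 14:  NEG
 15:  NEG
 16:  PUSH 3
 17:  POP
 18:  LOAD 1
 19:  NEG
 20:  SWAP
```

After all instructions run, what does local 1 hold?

-6

PUSH 11 : [11]
PUSH -6 : [11, -6]
STORE 0 : [11]
PUSH 6  : [11, 6]
SUB     : [5]
LOAD 0  : [5, -6]
STORE 1 : [5]
LOAD 1  : [5, -6]
POP     : [5]
DUP     : [5, 5]
LOAD 1  : [5, 5, -6]
ADD     : [5, -1]
LT      : [0]
NEG     : [0]
NEG     : [0]
PUSH 3  : [0, 3]
POP     : [0]
LOAD 1  : [0, -6]
NEG     : [0, 6]
SWAP    : [6, 0]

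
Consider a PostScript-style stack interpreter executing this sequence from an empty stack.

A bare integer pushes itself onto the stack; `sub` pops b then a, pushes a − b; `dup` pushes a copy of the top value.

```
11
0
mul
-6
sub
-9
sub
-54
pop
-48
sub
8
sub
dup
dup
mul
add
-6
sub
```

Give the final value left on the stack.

11  → 11
0   → 11 0
mul → 0
-6  → 0 -6
sub → 6
-9  → 6 -9
sub → 15
-54 → 15 -54
pop → 15
-48 → 15 -48
sub → 63
8   → 63 8
sub → 55
dup → 55 55
dup → 55 55 55
mul → 55 3025
add → 3080
-6  → 3080 -6
sub → 3086

3086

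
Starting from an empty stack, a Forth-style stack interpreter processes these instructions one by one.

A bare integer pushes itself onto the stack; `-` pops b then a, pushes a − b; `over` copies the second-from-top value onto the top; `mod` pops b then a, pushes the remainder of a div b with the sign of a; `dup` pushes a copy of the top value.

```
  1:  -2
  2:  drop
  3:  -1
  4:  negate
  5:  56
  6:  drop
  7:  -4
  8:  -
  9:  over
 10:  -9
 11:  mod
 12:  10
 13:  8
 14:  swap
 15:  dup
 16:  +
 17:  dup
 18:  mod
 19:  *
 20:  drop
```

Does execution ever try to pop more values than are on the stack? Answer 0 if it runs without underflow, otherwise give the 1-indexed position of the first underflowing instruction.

9

-2      [-2]
drop    []
-1      [-1]
negate  [1]
56      [1, 56]
drop    [1]
-4      [1, -4]
-       [5]
over  — needs 2 operands, stack has 1 → underflow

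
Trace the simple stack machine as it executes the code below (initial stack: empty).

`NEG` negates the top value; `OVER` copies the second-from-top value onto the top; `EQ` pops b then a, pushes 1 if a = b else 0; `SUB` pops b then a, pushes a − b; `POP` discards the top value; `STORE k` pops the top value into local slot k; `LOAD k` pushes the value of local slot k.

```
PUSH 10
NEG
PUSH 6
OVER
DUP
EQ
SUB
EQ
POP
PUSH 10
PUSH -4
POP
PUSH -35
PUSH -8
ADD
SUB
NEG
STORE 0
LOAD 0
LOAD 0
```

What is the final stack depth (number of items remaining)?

2

PUSH 10  : [10]
NEG      : [-10]
PUSH 6   : [-10, 6]
OVER     : [-10, 6, -10]
DUP      : [-10, 6, -10, -10]
EQ       : [-10, 6, 1]
SUB      : [-10, 5]
EQ       : [0]
POP      : []
PUSH 10  : [10]
PUSH -4  : [10, -4]
POP      : [10]
PUSH -35 : [10, -35]
PUSH -8  : [10, -35, -8]
ADD      : [10, -43]
SUB      : [53]
NEG      : [-53]
STORE 0  : []
LOAD 0   : [-53]
LOAD 0   : [-53, -53]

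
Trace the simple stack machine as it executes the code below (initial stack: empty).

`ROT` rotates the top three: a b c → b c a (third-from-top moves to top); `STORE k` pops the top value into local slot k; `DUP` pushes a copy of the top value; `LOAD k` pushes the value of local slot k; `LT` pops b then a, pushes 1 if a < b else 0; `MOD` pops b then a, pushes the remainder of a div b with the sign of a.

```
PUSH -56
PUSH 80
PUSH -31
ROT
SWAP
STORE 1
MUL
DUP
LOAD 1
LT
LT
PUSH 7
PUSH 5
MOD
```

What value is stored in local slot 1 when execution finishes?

-31

PUSH -56 : -56
PUSH 80  : -56 80
PUSH -31 : -56 80 -31
ROT      : 80 -31 -56
SWAP     : 80 -56 -31
STORE 1  : 80 -56
MUL      : -4480
DUP      : -4480 -4480
LOAD 1   : -4480 -4480 -31
LT       : -4480 1
LT       : 1
PUSH 7   : 1 7
PUSH 5   : 1 7 5
MOD      : 1 2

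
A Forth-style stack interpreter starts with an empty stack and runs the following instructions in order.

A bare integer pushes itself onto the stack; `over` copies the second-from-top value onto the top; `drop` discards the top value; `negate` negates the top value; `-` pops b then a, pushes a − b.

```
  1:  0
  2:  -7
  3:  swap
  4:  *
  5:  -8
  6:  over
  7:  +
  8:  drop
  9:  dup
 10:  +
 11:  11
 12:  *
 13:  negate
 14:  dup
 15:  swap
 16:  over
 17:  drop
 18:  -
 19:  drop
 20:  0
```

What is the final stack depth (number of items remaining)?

1

0      : 0
-7     : 0 -7
swap   : -7 0
*      : 0
-8     : 0 -8
over   : 0 -8 0
+      : 0 -8
drop   : 0
dup    : 0 0
+      : 0
11     : 0 11
*      : 0
negate : 0
dup    : 0 0
swap   : 0 0
over   : 0 0 0
drop   : 0 0
-      : 0
drop   : (empty)
0      : 0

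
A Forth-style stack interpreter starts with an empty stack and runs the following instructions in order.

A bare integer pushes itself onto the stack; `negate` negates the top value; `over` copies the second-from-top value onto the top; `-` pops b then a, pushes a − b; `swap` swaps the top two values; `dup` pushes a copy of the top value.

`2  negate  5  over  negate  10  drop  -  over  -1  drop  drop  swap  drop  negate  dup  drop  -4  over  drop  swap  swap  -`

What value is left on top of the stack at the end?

1

2       [2]
negate  [-2]
5       [-2, 5]
over    [-2, 5, -2]
negate  [-2, 5, 2]
10      [-2, 5, 2, 10]
drop    [-2, 5, 2]
-       [-2, 3]
over    [-2, 3, -2]
-1      [-2, 3, -2, -1]
drop    [-2, 3, -2]
drop    [-2, 3]
swap    [3, -2]
drop    [3]
negate  [-3]
dup     [-3, -3]
drop    [-3]
-4      [-3, -4]
over    [-3, -4, -3]
drop    [-3, -4]
swap    [-4, -3]
swap    [-3, -4]
-       [1]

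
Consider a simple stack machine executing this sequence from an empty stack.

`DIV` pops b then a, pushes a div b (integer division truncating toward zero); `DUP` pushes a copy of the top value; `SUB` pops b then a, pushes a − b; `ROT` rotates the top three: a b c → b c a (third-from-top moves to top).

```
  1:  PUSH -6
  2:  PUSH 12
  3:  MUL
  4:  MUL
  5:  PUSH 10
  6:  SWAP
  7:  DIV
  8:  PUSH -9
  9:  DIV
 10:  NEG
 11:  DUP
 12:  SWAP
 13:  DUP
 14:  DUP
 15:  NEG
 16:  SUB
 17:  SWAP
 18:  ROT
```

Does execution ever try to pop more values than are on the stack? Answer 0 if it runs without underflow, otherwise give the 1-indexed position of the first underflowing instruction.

4

PUSH -6 : -6
PUSH 12 : -6 12
MUL     : -72
MUL  — needs 2 operands, stack has 1 → underflow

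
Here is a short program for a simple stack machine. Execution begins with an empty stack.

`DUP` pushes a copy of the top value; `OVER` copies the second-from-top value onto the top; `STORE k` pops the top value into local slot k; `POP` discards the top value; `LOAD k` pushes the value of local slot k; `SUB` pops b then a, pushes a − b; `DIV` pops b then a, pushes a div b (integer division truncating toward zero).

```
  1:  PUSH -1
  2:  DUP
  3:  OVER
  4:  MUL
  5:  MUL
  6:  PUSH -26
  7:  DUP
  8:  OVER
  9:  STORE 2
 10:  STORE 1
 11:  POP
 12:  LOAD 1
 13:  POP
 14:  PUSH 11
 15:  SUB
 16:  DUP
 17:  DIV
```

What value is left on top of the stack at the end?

PUSH -1  -> [-1]
DUP      -> [-1, -1]
OVER     -> [-1, -1, -1]
MUL      -> [-1, 1]
MUL      -> [-1]
PUSH -26 -> [-1, -26]
DUP      -> [-1, -26, -26]
OVER     -> [-1, -26, -26, -26]
STORE 2  -> [-1, -26, -26]
STORE 1  -> [-1, -26]
POP      -> [-1]
LOAD 1   -> [-1, -26]
POP      -> [-1]
PUSH 11  -> [-1, 11]
SUB      -> [-12]
DUP      -> [-12, -12]
DIV      -> [1]

1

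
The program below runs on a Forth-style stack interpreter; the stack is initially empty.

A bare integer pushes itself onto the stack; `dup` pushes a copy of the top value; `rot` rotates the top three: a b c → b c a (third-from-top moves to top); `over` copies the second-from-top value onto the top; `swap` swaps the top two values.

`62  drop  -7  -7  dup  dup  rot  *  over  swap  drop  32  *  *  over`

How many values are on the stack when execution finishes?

62   : [62]
drop : []
-7   : [-7]
-7   : [-7, -7]
dup  : [-7, -7, -7]
dup  : [-7, -7, -7, -7]
rot  : [-7, -7, -7, -7]
*    : [-7, -7, 49]
over : [-7, -7, 49, -7]
swap : [-7, -7, -7, 49]
drop : [-7, -7, -7]
32   : [-7, -7, -7, 32]
*    : [-7, -7, -224]
*    : [-7, 1568]
over : [-7, 1568, -7]

3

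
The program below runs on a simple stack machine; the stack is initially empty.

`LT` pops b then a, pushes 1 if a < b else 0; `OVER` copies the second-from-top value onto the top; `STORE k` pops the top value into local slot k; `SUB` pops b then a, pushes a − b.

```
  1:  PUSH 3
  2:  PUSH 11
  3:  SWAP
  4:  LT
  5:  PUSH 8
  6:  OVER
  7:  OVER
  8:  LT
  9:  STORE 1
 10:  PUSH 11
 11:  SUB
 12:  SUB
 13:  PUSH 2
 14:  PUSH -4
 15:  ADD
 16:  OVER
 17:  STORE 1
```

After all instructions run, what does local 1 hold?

3

PUSH 3  : 3
PUSH 11 : 3 11
SWAP    : 11 3
LT      : 0
PUSH 8  : 0 8
OVER    : 0 8 0
OVER    : 0 8 0 8
LT      : 0 8 1
STORE 1 : 0 8
PUSH 11 : 0 8 11
SUB     : 0 -3
SUB     : 3
PUSH 2  : 3 2
PUSH -4 : 3 2 -4
ADD     : 3 -2
OVER    : 3 -2 3
STORE 1 : 3 -2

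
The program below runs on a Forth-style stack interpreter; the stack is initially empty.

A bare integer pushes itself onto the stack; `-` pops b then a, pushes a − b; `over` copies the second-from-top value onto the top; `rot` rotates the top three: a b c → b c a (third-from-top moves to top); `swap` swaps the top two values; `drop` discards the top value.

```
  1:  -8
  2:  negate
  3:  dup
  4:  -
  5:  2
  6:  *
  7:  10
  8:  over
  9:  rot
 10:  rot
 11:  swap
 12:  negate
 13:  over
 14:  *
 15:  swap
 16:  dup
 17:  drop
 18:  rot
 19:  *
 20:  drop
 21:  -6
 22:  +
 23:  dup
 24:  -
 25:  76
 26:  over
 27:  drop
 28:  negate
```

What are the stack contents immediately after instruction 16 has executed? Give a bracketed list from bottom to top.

-8     → [-8]
negate → [8]
dup    → [8, 8]
-      → [0]
2      → [0, 2]
*      → [0]
10     → [0, 10]
over   → [0, 10, 0]
rot    → [10, 0, 0]
rot    → [0, 0, 10]
swap   → [0, 10, 0]
negate → [0, 10, 0]
over   → [0, 10, 0, 10]
*      → [0, 10, 0]
swap   → [0, 0, 10]
dup    → [0, 0, 10, 10]

[0, 0, 10, 10]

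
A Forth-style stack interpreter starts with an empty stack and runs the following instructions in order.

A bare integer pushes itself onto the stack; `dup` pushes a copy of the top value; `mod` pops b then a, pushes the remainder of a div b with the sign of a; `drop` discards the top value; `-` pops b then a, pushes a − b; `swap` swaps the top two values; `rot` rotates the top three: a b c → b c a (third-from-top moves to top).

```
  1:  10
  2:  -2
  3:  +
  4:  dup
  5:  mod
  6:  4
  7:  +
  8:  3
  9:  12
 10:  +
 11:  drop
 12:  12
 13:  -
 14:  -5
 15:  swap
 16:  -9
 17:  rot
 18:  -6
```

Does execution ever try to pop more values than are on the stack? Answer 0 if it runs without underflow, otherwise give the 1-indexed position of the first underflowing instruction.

0

10   -> [10]
-2   -> [10, -2]
+    -> [8]
dup  -> [8, 8]
mod  -> [0]
4    -> [0, 4]
+    -> [4]
3    -> [4, 3]
12   -> [4, 3, 12]
+    -> [4, 15]
drop -> [4]
12   -> [4, 12]
-    -> [-8]
-5   -> [-8, -5]
swap -> [-5, -8]
-9   -> [-5, -8, -9]
rot  -> [-8, -9, -5]
-6   -> [-8, -9, -5, -6]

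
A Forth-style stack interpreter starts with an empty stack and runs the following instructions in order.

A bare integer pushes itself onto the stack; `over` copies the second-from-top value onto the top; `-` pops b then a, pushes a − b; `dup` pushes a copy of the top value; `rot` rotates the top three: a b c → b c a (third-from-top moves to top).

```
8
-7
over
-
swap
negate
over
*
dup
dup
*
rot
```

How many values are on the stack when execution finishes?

8      -> [8]
-7     -> [8, -7]
over   -> [8, -7, 8]
-      -> [8, -15]
swap   -> [-15, 8]
negate -> [-15, -8]
over   -> [-15, -8, -15]
*      -> [-15, 120]
dup    -> [-15, 120, 120]
dup    -> [-15, 120, 120, 120]
*      -> [-15, 120, 14400]
rot    -> [120, 14400, -15]

3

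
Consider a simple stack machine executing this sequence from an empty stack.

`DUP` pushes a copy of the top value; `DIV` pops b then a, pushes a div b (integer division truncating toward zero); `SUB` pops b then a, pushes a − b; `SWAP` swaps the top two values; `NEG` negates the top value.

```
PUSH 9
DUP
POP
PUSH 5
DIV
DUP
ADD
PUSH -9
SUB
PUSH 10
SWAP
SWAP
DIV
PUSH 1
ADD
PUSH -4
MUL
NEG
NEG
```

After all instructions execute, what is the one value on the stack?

-8

PUSH 9  : [9]
DUP     : [9, 9]
POP     : [9]
PUSH 5  : [9, 5]
DIV     : [1]
DUP     : [1, 1]
ADD     : [2]
PUSH -9 : [2, -9]
SUB     : [11]
PUSH 10 : [11, 10]
SWAP    : [10, 11]
SWAP    : [11, 10]
DIV     : [1]
PUSH 1  : [1, 1]
ADD     : [2]
PUSH -4 : [2, -4]
MUL     : [-8]
NEG     : [8]
NEG     : [-8]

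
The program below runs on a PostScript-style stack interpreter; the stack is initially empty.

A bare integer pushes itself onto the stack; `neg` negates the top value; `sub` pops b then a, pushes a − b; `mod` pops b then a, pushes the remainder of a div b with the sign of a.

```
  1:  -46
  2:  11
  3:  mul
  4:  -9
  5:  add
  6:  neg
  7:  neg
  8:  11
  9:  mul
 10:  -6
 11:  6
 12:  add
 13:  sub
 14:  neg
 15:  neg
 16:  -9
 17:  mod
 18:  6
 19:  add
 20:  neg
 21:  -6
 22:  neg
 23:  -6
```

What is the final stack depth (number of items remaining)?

-46 -> -46
11  -> -46 11
mul -> -506
-9  -> -506 -9
add -> -515
neg -> 515
neg -> -515
11  -> -515 11
mul -> -5665
-6  -> -5665 -6
6   -> -5665 -6 6
add -> -5665 0
sub -> -5665
neg -> 5665
neg -> -5665
-9  -> -5665 -9
mod -> -4
6   -> -4 6
add -> 2
neg -> -2
-6  -> -2 -6
neg -> -2 6
-6  -> -2 6 -6

3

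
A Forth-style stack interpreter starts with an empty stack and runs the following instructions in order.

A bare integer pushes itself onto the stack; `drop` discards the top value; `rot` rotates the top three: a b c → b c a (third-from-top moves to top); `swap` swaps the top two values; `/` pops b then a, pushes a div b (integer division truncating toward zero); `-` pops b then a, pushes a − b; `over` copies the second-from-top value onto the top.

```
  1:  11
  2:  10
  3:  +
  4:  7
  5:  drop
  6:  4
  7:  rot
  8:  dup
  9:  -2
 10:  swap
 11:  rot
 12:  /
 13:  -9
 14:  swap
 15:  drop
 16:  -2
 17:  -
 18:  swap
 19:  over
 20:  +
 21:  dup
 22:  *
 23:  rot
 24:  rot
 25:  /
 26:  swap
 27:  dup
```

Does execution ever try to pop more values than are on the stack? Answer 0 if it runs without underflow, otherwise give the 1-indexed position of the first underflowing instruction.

11   : 11
10   : 11 10
+    : 21
7    : 21 7
drop : 21
4    : 21 4
rot  — needs 3 operands, stack has 2 → underflow

7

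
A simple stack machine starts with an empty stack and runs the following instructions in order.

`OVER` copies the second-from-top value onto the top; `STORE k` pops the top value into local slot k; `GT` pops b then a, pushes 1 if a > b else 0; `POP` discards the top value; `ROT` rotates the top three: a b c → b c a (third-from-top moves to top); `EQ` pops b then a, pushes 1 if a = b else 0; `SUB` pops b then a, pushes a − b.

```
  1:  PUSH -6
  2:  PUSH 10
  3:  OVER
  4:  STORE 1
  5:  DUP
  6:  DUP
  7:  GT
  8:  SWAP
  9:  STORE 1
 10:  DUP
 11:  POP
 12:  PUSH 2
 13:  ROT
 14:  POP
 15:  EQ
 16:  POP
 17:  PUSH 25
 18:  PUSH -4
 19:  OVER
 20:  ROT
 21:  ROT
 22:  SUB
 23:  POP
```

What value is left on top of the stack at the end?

25

PUSH -6 : [-6]
PUSH 10 : [-6, 10]
OVER    : [-6, 10, -6]
STORE 1 : [-6, 10]
DUP     : [-6, 10, 10]
DUP     : [-6, 10, 10, 10]
GT      : [-6, 10, 0]
SWAP    : [-6, 0, 10]
STORE 1 : [-6, 0]
DUP     : [-6, 0, 0]
POP     : [-6, 0]
PUSH 2  : [-6, 0, 2]
ROT     : [0, 2, -6]
POP     : [0, 2]
EQ      : [0]
POP     : []
PUSH 25 : [25]
PUSH -4 : [25, -4]
OVER    : [25, -4, 25]
ROT     : [-4, 25, 25]
ROT     : [25, 25, -4]
SUB     : [25, 29]
POP     : [25]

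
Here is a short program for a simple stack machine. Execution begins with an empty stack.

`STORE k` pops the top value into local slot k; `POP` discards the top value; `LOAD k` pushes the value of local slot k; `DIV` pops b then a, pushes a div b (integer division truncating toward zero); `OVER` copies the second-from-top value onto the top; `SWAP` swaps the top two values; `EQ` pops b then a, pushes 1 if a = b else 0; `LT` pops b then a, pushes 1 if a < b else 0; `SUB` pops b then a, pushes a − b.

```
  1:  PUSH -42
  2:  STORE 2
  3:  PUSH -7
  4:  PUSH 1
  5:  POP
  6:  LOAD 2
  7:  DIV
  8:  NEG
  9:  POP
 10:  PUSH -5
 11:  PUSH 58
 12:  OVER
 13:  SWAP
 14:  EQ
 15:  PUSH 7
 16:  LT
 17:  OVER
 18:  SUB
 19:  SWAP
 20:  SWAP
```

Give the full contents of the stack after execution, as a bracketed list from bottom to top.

[-5, 6]

PUSH -42 → -42
STORE 2  → (empty)
PUSH -7  → -7
PUSH 1   → -7 1
POP      → -7
LOAD 2   → -7 -42
DIV      → 0
NEG      → 0
POP      → (empty)
PUSH -5  → -5
PUSH 58  → -5 58
OVER     → -5 58 -5
SWAP     → -5 -5 58
EQ       → -5 0
PUSH 7   → -5 0 7
LT       → -5 1
OVER     → -5 1 -5
SUB      → -5 6
SWAP     → 6 -5
SWAP     → -5 6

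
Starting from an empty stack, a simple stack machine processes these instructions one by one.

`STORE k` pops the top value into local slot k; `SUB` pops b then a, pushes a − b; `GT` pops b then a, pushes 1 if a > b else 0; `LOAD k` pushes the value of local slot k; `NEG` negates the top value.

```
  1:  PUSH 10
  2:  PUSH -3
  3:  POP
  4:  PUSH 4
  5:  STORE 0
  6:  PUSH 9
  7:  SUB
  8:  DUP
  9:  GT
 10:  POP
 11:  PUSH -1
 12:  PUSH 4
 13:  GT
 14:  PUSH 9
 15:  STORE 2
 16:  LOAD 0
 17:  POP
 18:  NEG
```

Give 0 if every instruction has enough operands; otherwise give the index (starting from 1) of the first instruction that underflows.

0

PUSH 10 : [10]
PUSH -3 : [10, -3]
POP     : [10]
PUSH 4  : [10, 4]
STORE 0 : [10]
PUSH 9  : [10, 9]
SUB     : [1]
DUP     : [1, 1]
GT      : [0]
POP     : []
PUSH -1 : [-1]
PUSH 4  : [-1, 4]
GT      : [0]
PUSH 9  : [0, 9]
STORE 2 : [0]
LOAD 0  : [0, 4]
POP     : [0]
NEG     : [0]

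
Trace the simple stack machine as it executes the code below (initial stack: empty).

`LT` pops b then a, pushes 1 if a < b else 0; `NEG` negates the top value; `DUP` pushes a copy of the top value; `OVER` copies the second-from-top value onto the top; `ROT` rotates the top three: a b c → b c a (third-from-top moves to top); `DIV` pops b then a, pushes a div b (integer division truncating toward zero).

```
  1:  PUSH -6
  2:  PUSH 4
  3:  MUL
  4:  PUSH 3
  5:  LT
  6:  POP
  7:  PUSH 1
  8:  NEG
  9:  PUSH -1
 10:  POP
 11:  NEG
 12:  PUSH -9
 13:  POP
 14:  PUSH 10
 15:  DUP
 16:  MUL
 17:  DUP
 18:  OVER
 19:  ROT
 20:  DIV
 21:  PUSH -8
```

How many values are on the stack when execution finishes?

PUSH -6 → [-6]
PUSH 4  → [-6, 4]
MUL     → [-24]
PUSH 3  → [-24, 3]
LT      → [1]
POP     → []
PUSH 1  → [1]
NEG     → [-1]
PUSH -1 → [-1, -1]
POP     → [-1]
NEG     → [1]
PUSH -9 → [1, -9]
POP     → [1]
PUSH 10 → [1, 10]
DUP     → [1, 10, 10]
MUL     → [1, 100]
DUP     → [1, 100, 100]
OVER    → [1, 100, 100, 100]
ROT     → [1, 100, 100, 100]
DIV     → [1, 100, 1]
PUSH -8 → [1, 100, 1, -8]

4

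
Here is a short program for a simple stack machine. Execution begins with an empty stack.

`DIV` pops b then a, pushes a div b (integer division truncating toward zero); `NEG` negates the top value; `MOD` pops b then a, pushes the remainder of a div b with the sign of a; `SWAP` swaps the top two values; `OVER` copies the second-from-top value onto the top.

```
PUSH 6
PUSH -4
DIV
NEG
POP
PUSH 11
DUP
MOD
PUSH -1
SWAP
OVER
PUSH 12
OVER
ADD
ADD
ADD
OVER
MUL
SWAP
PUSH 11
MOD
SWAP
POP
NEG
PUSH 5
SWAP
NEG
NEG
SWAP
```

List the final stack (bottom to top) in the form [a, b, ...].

[1, 5]

PUSH 6  → [6]
PUSH -4 → [6, -4]
DIV     → [-1]
NEG     → [1]
POP     → []
PUSH 11 → [11]
DUP     → [11, 11]
MOD     → [0]
PUSH -1 → [0, -1]
SWAP    → [-1, 0]
OVER    → [-1, 0, -1]
PUSH 12 → [-1, 0, -1, 12]
OVER    → [-1, 0, -1, 12, -1]
ADD     → [-1, 0, -1, 11]
ADD     → [-1, 0, 10]
ADD     → [-1, 10]
OVER    → [-1, 10, -1]
MUL     → [-1, -10]
SWAP    → [-10, -1]
PUSH 11 → [-10, -1, 11]
MOD     → [-10, -1]
SWAP    → [-1, -10]
POP     → [-1]
NEG     → [1]
PUSH 5  → [1, 5]
SWAP    → [5, 1]
NEG     → [5, -1]
NEG     → [5, 1]
SWAP    → [1, 5]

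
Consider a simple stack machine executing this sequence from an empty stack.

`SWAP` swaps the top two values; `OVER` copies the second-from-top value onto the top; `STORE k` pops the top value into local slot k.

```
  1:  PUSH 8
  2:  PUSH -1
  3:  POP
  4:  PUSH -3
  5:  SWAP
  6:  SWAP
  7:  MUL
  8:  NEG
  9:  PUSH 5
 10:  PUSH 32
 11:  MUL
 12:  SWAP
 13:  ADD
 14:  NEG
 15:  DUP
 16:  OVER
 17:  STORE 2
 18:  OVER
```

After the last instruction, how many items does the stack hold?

PUSH 8  → 8
PUSH -1 → 8 -1
POP     → 8
PUSH -3 → 8 -3
SWAP    → -3 8
SWAP    → 8 -3
MUL     → -24
NEG     → 24
PUSH 5  → 24 5
PUSH 32 → 24 5 32
MUL     → 24 160
SWAP    → 160 24
ADD     → 184
NEG     → -184
DUP     → -184 -184
OVER    → -184 -184 -184
STORE 2 → -184 -184
OVER    → -184 -184 -184

3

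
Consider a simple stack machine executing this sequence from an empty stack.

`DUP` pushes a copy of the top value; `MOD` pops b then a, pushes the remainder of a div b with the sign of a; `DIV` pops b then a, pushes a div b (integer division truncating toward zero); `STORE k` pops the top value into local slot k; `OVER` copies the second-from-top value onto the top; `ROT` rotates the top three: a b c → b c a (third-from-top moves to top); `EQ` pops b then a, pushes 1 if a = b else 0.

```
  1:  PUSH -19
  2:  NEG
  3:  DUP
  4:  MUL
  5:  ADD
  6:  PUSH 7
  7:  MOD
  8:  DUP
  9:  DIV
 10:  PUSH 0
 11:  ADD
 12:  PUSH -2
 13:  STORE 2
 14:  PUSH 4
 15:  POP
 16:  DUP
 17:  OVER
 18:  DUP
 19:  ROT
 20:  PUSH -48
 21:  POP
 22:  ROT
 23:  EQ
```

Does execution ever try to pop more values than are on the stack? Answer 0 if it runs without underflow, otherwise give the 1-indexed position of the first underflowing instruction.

PUSH -19  [-19]
NEG       [19]
DUP       [19, 19]
MUL       [361]
ADD  — needs 2 operands, stack has 1 → underflow

5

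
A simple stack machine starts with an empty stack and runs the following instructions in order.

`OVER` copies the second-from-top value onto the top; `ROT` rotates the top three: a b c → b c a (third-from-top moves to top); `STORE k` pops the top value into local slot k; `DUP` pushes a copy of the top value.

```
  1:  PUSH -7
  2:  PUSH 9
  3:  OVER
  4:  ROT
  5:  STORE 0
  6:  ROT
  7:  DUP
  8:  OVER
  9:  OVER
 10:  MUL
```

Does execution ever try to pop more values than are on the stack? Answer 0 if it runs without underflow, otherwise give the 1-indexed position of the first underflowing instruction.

6

PUSH -7  [-7]
PUSH 9   [-7, 9]
OVER     [-7, 9, -7]
ROT      [9, -7, -7]
STORE 0  [9, -7]
ROT  — needs 3 operands, stack has 2 → underflow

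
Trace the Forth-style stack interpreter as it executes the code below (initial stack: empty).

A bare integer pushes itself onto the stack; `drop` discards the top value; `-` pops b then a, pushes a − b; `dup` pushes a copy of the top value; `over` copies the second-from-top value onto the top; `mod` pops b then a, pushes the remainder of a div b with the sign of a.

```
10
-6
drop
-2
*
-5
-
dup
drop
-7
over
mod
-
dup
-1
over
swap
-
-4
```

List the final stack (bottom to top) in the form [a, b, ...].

[-8, -8, -7, -4]

10   : 10
-6   : 10 -6
drop : 10
-2   : 10 -2
*    : -20
-5   : -20 -5
-    : -15
dup  : -15 -15
drop : -15
-7   : -15 -7
over : -15 -7 -15
mod  : -15 -7
-    : -8
dup  : -8 -8
-1   : -8 -8 -1
over : -8 -8 -1 -8
swap : -8 -8 -8 -1
-    : -8 -8 -7
-4   : -8 -8 -7 -4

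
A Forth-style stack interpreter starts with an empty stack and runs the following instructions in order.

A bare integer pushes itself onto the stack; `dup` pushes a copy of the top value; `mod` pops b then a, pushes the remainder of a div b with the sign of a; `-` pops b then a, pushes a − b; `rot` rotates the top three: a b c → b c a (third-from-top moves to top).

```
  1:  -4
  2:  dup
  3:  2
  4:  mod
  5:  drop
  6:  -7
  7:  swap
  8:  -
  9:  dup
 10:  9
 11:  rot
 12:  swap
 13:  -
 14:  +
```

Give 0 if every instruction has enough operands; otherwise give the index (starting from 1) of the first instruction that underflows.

0

-4    -4
dup   -4 -4
2     -4 -4 2
mod   -4 0
drop  -4
-7    -4 -7
swap  -7 -4
-     -3
dup   -3 -3
9     -3 -3 9
rot   -3 9 -3
swap  -3 -3 9
-     -3 -12
+     -15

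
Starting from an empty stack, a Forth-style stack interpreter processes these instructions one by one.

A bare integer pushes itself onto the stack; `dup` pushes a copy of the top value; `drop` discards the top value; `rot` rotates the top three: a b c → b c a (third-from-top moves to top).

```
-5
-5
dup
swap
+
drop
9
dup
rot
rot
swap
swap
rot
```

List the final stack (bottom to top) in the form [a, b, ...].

-5   -> [-5]
-5   -> [-5, -5]
dup  -> [-5, -5, -5]
swap -> [-5, -5, -5]
+    -> [-5, -10]
drop -> [-5]
9    -> [-5, 9]
dup  -> [-5, 9, 9]
rot  -> [9, 9, -5]
rot  -> [9, -5, 9]
swap -> [9, 9, -5]
swap -> [9, -5, 9]
rot  -> [-5, 9, 9]

[-5, 9, 9]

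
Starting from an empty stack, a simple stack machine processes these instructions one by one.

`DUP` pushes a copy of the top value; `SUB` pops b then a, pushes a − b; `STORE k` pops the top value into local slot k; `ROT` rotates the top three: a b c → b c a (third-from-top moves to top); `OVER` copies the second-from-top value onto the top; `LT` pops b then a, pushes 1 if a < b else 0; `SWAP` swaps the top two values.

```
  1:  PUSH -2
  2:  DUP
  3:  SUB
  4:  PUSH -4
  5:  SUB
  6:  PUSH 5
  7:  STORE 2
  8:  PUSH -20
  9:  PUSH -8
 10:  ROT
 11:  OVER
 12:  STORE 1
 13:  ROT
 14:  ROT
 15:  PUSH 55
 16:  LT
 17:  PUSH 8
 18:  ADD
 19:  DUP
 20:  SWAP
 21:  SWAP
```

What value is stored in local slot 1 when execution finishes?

-8

PUSH -2  : -2
DUP      : -2 -2
SUB      : 0
PUSH -4  : 0 -4
SUB      : 4
PUSH 5   : 4 5
STORE 2  : 4
PUSH -20 : 4 -20
PUSH -8  : 4 -20 -8
ROT      : -20 -8 4
OVER     : -20 -8 4 -8
STORE 1  : -20 -8 4
ROT      : -8 4 -20
ROT      : 4 -20 -8
PUSH 55  : 4 -20 -8 55
LT       : 4 -20 1
PUSH 8   : 4 -20 1 8
ADD      : 4 -20 9
DUP      : 4 -20 9 9
SWAP     : 4 -20 9 9
SWAP     : 4 -20 9 9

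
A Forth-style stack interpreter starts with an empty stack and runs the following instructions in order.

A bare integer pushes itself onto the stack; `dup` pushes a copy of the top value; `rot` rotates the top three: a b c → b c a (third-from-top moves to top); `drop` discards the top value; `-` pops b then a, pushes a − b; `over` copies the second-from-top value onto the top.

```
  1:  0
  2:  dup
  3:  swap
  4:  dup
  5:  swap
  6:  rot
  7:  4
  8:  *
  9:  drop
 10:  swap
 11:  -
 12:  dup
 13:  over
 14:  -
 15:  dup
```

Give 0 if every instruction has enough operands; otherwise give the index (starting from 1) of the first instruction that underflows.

0

0    : [0]
dup  : [0, 0]
swap : [0, 0]
dup  : [0, 0, 0]
swap : [0, 0, 0]
rot  : [0, 0, 0]
4    : [0, 0, 0, 4]
*    : [0, 0, 0]
drop : [0, 0]
swap : [0, 0]
-    : [0]
dup  : [0, 0]
over : [0, 0, 0]
-    : [0, 0]
dup  : [0, 0, 0]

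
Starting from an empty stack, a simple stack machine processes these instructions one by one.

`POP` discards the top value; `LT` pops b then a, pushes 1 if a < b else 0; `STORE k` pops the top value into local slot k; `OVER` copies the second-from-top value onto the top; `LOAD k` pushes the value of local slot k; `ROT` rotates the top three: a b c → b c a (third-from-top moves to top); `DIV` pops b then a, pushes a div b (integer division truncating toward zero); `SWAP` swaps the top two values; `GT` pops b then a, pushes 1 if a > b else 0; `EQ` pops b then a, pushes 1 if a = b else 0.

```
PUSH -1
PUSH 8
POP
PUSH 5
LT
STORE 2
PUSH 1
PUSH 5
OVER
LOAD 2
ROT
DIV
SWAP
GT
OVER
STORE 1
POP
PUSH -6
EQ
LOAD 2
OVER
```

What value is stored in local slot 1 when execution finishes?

PUSH -1  [-1]
PUSH 8   [-1, 8]
POP      [-1]
PUSH 5   [-1, 5]
LT       [1]
STORE 2  []
PUSH 1   [1]
PUSH 5   [1, 5]
OVER     [1, 5, 1]
LOAD 2   [1, 5, 1, 1]
ROT      [1, 1, 1, 5]
DIV      [1, 1, 0]
SWAP     [1, 0, 1]
GT       [1, 0]
OVER     [1, 0, 1]
STORE 1  [1, 0]
POP      [1]
PUSH -6  [1, -6]
EQ       [0]
LOAD 2   [0, 1]
OVER     [0, 1, 0]

1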